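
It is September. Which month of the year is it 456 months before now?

September

456 − 38·12 = 0, so 456 ≡ 0 (mod 12).
September − 0 months → September.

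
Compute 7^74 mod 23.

12

Square-and-reduce mod 23: 7^1≡7, 7^2≡3, 7^4≡9, 7^8≡12, 7^16≡6, 7^32≡13, 7^64≡8.
Since 74 = 2 + 8 + 64 in binary, 7^74 ≡ 3·12·8 ≡ 12 (mod 23).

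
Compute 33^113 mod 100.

13

Square-and-reduce mod 100: 33^1≡33, 33^2≡89, 33^4≡21, 33^8≡41, 33^16≡81, 33^32≡61, 33^64≡21.
113 = 1 + 16 + 32 + 64, so 33^113 ≡ 33·81·61·21 ≡ 13 (mod 100).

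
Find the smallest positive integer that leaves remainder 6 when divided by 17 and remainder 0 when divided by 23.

23

x ≡ 6 (mod 17) gives x ∈ {6, 23}.
The first of these with x mod 23 = 0 is 23.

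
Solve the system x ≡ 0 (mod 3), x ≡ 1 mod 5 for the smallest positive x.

6

x ≡ 0 (mod 3) gives x ∈ {0, 3, 6}.
The first of these with x mod 5 = 1 is 6.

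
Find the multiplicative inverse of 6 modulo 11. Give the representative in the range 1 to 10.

11 = 1·6 + 5
6 = 1·5 + 1
5 = 5·1 + 0
Back-substituting gives 6·2 ≡ 1 (mod 11).

2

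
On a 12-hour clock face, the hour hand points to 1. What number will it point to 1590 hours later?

7

1590 − 132·12 = 6, so 1590 ≡ 6 (mod 12).
1 + 6 → 7 on a 12-hour dial.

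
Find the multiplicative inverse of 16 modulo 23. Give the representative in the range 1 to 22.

23 = 1·16 + 7
16 = 2·7 + 2
7 = 3·2 + 1
2 = 2·1 + 0
Back-substituting gives 16·13 ≡ 1 (mod 23).

13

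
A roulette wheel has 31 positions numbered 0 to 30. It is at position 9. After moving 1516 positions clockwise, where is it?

6

1516 = 48·31 + 28, so 1516 mod 31 = 28.
(9 + 28) mod 31 = 6.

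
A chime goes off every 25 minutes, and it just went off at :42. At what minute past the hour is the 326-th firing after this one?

326·25 = 8150.
8150 = 135·60 + 50, so 8150 mod 60 = 50.
(42 + 50) mod 60 = 32.

32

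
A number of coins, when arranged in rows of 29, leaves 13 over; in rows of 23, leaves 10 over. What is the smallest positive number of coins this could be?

x ≡ 10 (mod 23) gives x ∈ {10, 33, 56, 79, 102, 125, 148, 171, …}.
The first of these with x mod 29 = 13 is 332.

332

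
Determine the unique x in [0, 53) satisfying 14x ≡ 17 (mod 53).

5

14⁻¹ ≡ 19 (mod 53) because 14·19 = 266 = 5·53 + 1.
So x ≡ 19·17 = 323 ≡ 5 (mod 53).
Check: 14·5 = 70 = 1·53 + 17.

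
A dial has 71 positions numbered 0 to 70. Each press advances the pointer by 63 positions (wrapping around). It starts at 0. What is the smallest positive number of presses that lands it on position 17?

60

The inverse of 63 mod 71 is 62 (since 63·62 = 3906 ≡ 1).
Multiplying both sides by 62: x ≡ 62·17 = 1054 ≡ 60 (mod 71).
Check: 63·60 = 3780 = 53·71 + 17.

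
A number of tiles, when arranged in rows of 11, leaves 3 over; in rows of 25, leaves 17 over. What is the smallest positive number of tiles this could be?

267

x ≡ 3 (mod 11) gives x ∈ {3, 14, 25, 36, 47, 58, 69, 80, …}.
The first of these with x mod 25 = 17 is 267.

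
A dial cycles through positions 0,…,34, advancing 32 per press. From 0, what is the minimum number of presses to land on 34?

32⁻¹ ≡ 23 (mod 35) because 32·23 = 736 = 21·35 + 1.
So x ≡ 23·34 = 782 ≡ 12 (mod 35).

12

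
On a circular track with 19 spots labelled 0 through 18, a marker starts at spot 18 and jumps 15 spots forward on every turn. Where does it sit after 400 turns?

400·15 = 6000.
6000 − 315·19 = 15, so 6000 ≡ 15 (mod 19).
(18 + 15) mod 19 = 14.

14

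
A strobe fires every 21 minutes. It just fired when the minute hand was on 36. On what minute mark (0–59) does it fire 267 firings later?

267·21 = 5607.
5607 = 93·60 + 27, so 5607 mod 60 = 27.
(36 + 27) mod 60 = 3.

3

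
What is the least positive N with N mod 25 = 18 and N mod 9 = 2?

Since 9·14 ≡ 1 (mod 25), take x = 2 + 9·((18−2)·14 mod 25) = 2 + 9·24 = 218.
Check: 218 mod 25 = 18, 218 mod 9 = 2.

218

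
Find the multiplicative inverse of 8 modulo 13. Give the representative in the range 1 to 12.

5

8·5 = 40 = 3·13 + 1, so 8⁻¹ ≡ 5 (mod 13).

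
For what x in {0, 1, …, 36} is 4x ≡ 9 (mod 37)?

30

4⁻¹ ≡ 28 (mod 37) because 4·28 = 112 = 3·37 + 1.
So x ≡ 28·9 = 252 ≡ 30 (mod 37).
Check: 4·30 = 120 = 3·37 + 9.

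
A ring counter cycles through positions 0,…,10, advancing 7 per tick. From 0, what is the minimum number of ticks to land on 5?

7⁻¹ ≡ 8 (mod 11) because 7·8 = 56 = 5·11 + 1.
Multiplying both sides by 8: x ≡ 8·5 = 40 ≡ 7 (mod 11).

7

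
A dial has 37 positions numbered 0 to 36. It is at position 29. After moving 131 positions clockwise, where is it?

Dividing 131 by 37 gives quotient 3 and remainder 20.
(29 + 20) mod 37 = 12.

12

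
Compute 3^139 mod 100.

67

By repeated squaring mod 100: 3^1≡3, 3^2≡9, 3^4≡81, 3^8≡61, 3^16≡21, 3^32≡41, 3^64≡81, 3^128≡61.
Since 139 = 1 + 2 + 8 + 128 in binary, 3^139 ≡ 3·9·61·61 ≡ 67 (mod 100).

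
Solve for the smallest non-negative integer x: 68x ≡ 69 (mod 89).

73

The inverse of 68 mod 89 is 72 (since 68·72 = 4896 ≡ 1).
So x ≡ 72·69 = 4968 ≡ 73 (mod 89).
Check: 68·73 = 4964 = 55·89 + 69.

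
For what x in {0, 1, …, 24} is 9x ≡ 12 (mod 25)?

The inverse of 9 mod 25 is 14 (since 9·14 = 126 ≡ 1).
So x ≡ 14·12 = 168 ≡ 18 (mod 25).

18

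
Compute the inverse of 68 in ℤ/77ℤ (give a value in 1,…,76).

17

77 = 1·68 + 9
68 = 7·9 + 5
9 = 1·5 + 4
5 = 1·4 + 1
4 = 4·1 + 0
Back-substituting gives 68·17 ≡ 1 (mod 77).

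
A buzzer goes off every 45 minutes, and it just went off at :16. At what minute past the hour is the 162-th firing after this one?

46

162·45 = 7290.
7290 − 121·60 = 30, so 7290 ≡ 30 (mod 60).
(16 + 30) mod 60 = 46.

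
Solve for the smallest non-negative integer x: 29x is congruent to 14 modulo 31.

24

The inverse of 29 mod 31 is 15 (since 29·15 = 435 ≡ 1).
So x ≡ 15·14 = 210 ≡ 24 (mod 31).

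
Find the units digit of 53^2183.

7

Last digits of 3^n: 3, 9, 7, 1 (period 4).
2183 mod 4 = 3, so the last digit matches 3^3 = 7.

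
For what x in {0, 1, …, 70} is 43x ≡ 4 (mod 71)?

10

43⁻¹ ≡ 38 (mod 71) because 43·38 = 1634 = 23·71 + 1.
So x ≡ 38·4 = 152 ≡ 10 (mod 71).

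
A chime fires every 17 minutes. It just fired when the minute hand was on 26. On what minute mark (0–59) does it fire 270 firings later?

56

270·17 = 4590.
4590 − 76·60 = 30, so 4590 ≡ 30 (mod 60).
(26 + 30) mod 60 = 56.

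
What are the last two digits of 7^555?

Successive squares of 7 mod 100: 7^1≡7, 7^2≡49, 7^4≡1, 7^8≡1, 7^16≡1, 7^32≡1, 7^64≡1, 7^128≡1, 7^256≡1, 7^512≡1.
555 = 1 + 2 + 8 + 32 + 512, so 7^555 ≡ 7·49·1·1·1 ≡ 43 (mod 100).

43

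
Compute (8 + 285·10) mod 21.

285·10 = 2850.
2850 − 135·21 = 15, so 2850 ≡ 15 (mod 21).
(8 + 15) mod 21 = 2.

2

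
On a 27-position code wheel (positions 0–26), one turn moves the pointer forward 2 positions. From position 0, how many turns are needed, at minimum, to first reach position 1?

14

27 = 13·2 + 1
2 = 2·1 + 0
Back-substituting gives 2·14 ≡ 1 (mod 27).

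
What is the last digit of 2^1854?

4

The units digit of 2^n cycles with period 4: 2, 4, 8, 6, …
1854 leaves remainder 2 on division by 4, so 2^1854 ends in 4.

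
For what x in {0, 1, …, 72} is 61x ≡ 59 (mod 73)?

62

61⁻¹ ≡ 6 (mod 73) because 61·6 = 366 = 5·73 + 1.
Multiplying both sides by 6: x ≡ 6·59 = 354 ≡ 62 (mod 73).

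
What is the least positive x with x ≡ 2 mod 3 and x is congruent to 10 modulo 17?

x ≡ 2 (mod 3) gives x ∈ {2, 5, 8, 11, 14, 17, 20, 23, …}.
The first of these with x mod 17 = 10 is 44.

44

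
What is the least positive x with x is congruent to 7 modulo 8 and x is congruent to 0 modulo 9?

63

x ≡ 7 (mod 8) gives x ∈ {7, 15, 23, 31, 39, 47, 55, 63}.
The first of these with x mod 9 = 0 is 63.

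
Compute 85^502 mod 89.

Successive squares of 85 mod 89: 85^1≡85, 85^2≡16, 85^4≡78, 85^8≡32, 85^16≡45, 85^32≡67, 85^64≡39, 85^128≡8, 85^256≡64.
Since 502 = 2 + 4 + 16 + 32 + 64 + 128 + 256 in binary, 85^502 ≡ 16·78·45·67·39·8·64 ≡ 8 (mod 89).

8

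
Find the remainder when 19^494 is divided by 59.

19

Successive squares of 19 mod 59: 19^1≡19, 19^2≡7, 19^4≡49, 19^8≡41, 19^16≡29, 19^32≡15, 19^64≡48, 19^128≡3, 19^256≡9.
Since 494 = 2 + 4 + 8 + 32 + 64 + 128 + 256 in binary, 19^494 ≡ 7·49·41·15·48·3·9 ≡ 19 (mod 59).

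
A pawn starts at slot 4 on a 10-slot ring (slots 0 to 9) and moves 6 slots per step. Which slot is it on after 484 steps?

8

484·6 = 2904.
2904 = 290·10 + 4, so 2904 mod 10 = 4.
(4 + 4) mod 10 = 8.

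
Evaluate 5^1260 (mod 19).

1

By repeated squaring mod 19: 5^1≡5, 5^2≡6, 5^4≡17, 5^8≡4, 5^16≡16, 5^32≡9, 5^64≡5, 5^128≡6, 5^256≡17, 5^512≡4, 5^1024≡16.
1260 = 4 + 8 + 32 + 64 + 128 + 1024, so 5^1260 ≡ 17·4·9·5·6·16 ≡ 1 (mod 19).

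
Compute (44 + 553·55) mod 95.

59

553·55 = 30415.
Dividing 30415 by 95 gives quotient 320 and remainder 15.
(44 + 15) mod 95 = 59.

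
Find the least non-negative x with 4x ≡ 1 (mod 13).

The inverse of 4 mod 13 is 10 (since 4·10 = 40 ≡ 1).
Multiplying both sides by 10: x ≡ 10·1 = 10 ≡ 10 (mod 13).

10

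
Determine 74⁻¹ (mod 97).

74·59 = 4366 = 45·97 + 1, so 74⁻¹ ≡ 59 (mod 97).

59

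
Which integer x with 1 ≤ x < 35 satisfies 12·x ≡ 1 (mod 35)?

35 = 2·12 + 11
12 = 1·11 + 1
11 = 11·1 + 0
Back-substituting gives 12·3 ≡ 1 (mod 35).

3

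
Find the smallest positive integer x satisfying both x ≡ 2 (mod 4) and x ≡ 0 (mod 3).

x ≡ 0 (mod 3) gives x ∈ {0, 3, 6}.
The first of these with x mod 4 = 2 is 6.

6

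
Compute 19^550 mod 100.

1

Square-and-reduce mod 100: 19^1≡19, 19^2≡61, 19^4≡21, 19^8≡41, 19^16≡81, 19^32≡61, 19^64≡21, 19^128≡41, 19^256≡81, 19^512≡61.
550 = 2 + 4 + 32 + 512, so 19^550 ≡ 61·21·61·61 ≡ 1 (mod 100).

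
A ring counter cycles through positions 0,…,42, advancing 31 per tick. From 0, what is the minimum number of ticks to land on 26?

31⁻¹ ≡ 25 (mod 43) because 31·25 = 775 = 18·43 + 1.
Multiplying both sides by 25: x ≡ 25·26 = 650 ≡ 5 (mod 43).

5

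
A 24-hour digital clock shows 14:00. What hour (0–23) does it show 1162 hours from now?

0

1162 = 48·24 + 10, so 1162 mod 24 = 10.
(14 + 10) mod 24 = 0.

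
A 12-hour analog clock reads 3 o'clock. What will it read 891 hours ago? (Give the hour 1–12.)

891 mod 12 = 3 (since 74·12 = 888).
3 − 3 → 12 on a 12-hour dial.

12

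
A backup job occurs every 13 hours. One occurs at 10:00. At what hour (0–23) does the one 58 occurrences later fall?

58·13 = 754.
754 = 31·24 + 10, so 754 mod 24 = 10.
(10 + 10) mod 24 = 20.

20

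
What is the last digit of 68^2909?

Powers of 8 mod 10 repeat with period 4: 8, 4, 2, 6.
2909 leaves remainder 1 on division by 4, so 68^2909 ends in 8.

8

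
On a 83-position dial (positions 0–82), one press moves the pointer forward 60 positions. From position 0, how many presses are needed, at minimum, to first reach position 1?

83 = 1·60 + 23
60 = 2·23 + 14
23 = 1·14 + 9
14 = 1·9 + 5
9 = 1·5 + 4
5 = 1·4 + 1
4 = 4·1 + 0
Back-substituting gives 60·18 ≡ 1 (mod 83).

18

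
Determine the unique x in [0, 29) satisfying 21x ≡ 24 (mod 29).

The inverse of 21 mod 29 is 18 (since 21·18 = 378 ≡ 1).
Multiplying both sides by 18: x ≡ 18·24 = 432 ≡ 26 (mod 29).
Check: 21·26 = 546 = 18·29 + 24.

26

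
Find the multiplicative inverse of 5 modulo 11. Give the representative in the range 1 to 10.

9

5·9 = 45 = 4·11 + 1, so 5⁻¹ ≡ 9 (mod 11).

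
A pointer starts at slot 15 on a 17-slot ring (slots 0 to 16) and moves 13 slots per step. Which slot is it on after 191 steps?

16

191·13 = 2483.
2483 mod 17 = 1 (since 146·17 = 2482).
(15 + 1) mod 17 = 16.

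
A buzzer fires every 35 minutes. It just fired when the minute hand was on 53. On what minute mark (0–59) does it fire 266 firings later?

266·35 = 9310.
9310 = 155·60 + 10, so 9310 mod 60 = 10.
(53 + 10) mod 60 = 3.

3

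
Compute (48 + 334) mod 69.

37

334 mod 69 = 58 (since 4·69 = 276).
(48 + 58) mod 69 = 37.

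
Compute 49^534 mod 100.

1

Square-and-reduce mod 100: 49^1≡49, 49^2≡1, 49^4≡1, 49^8≡1, 49^16≡1, 49^32≡1, 49^64≡1, 49^128≡1, 49^256≡1, 49^512≡1.
534 = 2 + 4 + 16 + 512, so 49^534 ≡ 1·1·1·1 ≡ 1 (mod 100).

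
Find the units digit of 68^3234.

Powers of 8 mod 10 repeat with period 4: 8, 4, 2, 6.
3234 mod 4 = 2, so the last digit matches 8^2 = 4.

4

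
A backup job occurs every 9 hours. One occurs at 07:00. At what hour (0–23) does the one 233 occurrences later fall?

233·9 = 2097.
2097 − 87·24 = 9, so 2097 ≡ 9 (mod 24).
(7 + 9) mod 24 = 16.

16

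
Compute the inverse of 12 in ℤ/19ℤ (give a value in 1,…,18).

19 = 1·12 + 7
12 = 1·7 + 5
7 = 1·5 + 2
5 = 2·2 + 1
2 = 2·1 + 0
Back-substituting gives 12·8 ≡ 1 (mod 19).

8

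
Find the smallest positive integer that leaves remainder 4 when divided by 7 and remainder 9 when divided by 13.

74

x ≡ 4 (mod 7) gives x ∈ {4, 11, 18, 25, 32, 39, 46, 53, …}.
The first of these with x mod 13 = 9 is 74.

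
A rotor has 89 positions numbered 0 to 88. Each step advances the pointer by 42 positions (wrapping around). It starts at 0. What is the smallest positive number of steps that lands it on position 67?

80

42⁻¹ ≡ 53 (mod 89) because 42·53 = 2226 = 25·89 + 1.
Multiplying both sides by 53: x ≡ 53·67 = 3551 ≡ 80 (mod 89).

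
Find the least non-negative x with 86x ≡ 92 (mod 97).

71

86⁻¹ ≡ 44 (mod 97) because 86·44 = 3784 = 39·97 + 1.
Multiplying both sides by 44: x ≡ 44·92 = 4048 ≡ 71 (mod 97).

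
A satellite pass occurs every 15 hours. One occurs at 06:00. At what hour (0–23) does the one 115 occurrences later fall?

115·15 = 1725.
Dividing 1725 by 24 gives quotient 71 and remainder 21.
(6 + 21) mod 24 = 3.

3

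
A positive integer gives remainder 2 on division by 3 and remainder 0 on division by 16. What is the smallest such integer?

32

x ≡ 2 (mod 3) gives x ∈ {2, 5, 8, 11, 14, 17, 20, 23, …}.
The first of these with x mod 16 = 0 is 32.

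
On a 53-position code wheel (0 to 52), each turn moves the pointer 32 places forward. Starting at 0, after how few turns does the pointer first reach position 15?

22

The inverse of 32 mod 53 is 5 (since 32·5 = 160 ≡ 1).
Multiplying both sides by 5: x ≡ 5·15 = 75 ≡ 22 (mod 53).
Check: 32·22 = 704 = 13·53 + 15.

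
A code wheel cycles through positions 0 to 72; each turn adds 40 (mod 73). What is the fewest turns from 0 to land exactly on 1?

42

40·42 = 1680 = 23·73 + 1, so 40⁻¹ ≡ 42 (mod 73).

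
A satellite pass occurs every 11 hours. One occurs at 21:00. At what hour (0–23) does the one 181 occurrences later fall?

181·11 = 1991.
1991 − 82·24 = 23, so 1991 ≡ 23 (mod 24).
(21 + 23) mod 24 = 20.

20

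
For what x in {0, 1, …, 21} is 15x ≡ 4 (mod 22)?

15⁻¹ ≡ 3 (mod 22) because 15·3 = 45 = 2·22 + 1.
So x ≡ 3·4 = 12 ≡ 12 (mod 22).

12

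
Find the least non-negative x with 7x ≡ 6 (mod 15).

7⁻¹ ≡ 13 (mod 15) because 7·13 = 91 = 6·15 + 1.
Multiplying both sides by 13: x ≡ 13·6 = 78 ≡ 3 (mod 15).

3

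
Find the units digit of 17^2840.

1

Last digits of 7^n: 7, 9, 3, 1 (period 4).
2840 leaves remainder 0 on division by 4, so 17^2840 ends in 1.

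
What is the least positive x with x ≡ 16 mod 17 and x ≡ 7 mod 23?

x ≡ 16 (mod 17) gives x ∈ {16, 33, 50, 67, 84, 101, 118, 135, …}.
The first of these with x mod 23 = 7 is 237.

237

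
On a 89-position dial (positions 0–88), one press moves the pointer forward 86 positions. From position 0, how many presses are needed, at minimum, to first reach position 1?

86·59 = 5074 = 57·89 + 1, so 86⁻¹ ≡ 59 (mod 89).

59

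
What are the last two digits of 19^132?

Square-and-reduce mod 100: 19^1≡19, 19^2≡61, 19^4≡21, 19^8≡41, 19^16≡81, 19^32≡61, 19^64≡21, 19^128≡41.
132 = 4 + 128, so 19^132 ≡ 21·41 ≡ 61 (mod 100).

61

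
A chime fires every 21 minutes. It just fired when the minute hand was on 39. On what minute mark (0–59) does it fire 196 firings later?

196·21 = 4116.
Dividing 4116 by 60 gives quotient 68 and remainder 36.
(39 + 36) mod 60 = 15.

15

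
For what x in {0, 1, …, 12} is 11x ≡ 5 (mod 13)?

11⁻¹ ≡ 6 (mod 13) because 11·6 = 66 = 5·13 + 1.
So x ≡ 6·5 = 30 ≡ 4 (mod 13).

4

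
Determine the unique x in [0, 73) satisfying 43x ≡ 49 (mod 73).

The inverse of 43 mod 73 is 17 (since 43·17 = 731 ≡ 1).
Multiplying both sides by 17: x ≡ 17·49 = 833 ≡ 30 (mod 73).

30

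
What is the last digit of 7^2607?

3

The units digit of 7^n cycles with period 4: 7, 9, 3, 1, …
2607 mod 4 = 3, so the last digit matches 7^3 = 3.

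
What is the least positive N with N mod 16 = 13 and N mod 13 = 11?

x ≡ 11 (mod 13) gives x ∈ {11, 24, 37, 50, 63, 76, 89, 102, …}.
The first of these with x mod 16 = 13 is 141.

141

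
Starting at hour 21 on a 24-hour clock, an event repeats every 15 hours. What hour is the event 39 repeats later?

39·15 = 585.
585 mod 24 = 9 (since 24·24 = 576).
(21 + 9) mod 24 = 6.

6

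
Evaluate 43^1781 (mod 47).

Successive squares of 43 mod 47: 43^1≡43, 43^2≡16, 43^4≡21, 43^8≡18, 43^16≡42, 43^32≡25, 43^64≡14, 43^128≡8, 43^256≡17, 43^512≡7, 43^1024≡2.
Since 1781 = 1 + 4 + 16 + 32 + 64 + 128 + 512 + 1024 in binary, 43^1781 ≡ 43·21·42·25·14·8·7·2 ≡ 41 (mod 47).

41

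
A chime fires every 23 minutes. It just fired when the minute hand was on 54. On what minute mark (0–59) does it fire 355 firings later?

59

355·23 = 8165.
8165 = 136·60 + 5, so 8165 mod 60 = 5.
(54 + 5) mod 60 = 59.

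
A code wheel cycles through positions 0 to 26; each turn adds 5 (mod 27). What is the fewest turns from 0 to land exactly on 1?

11

5·11 = 55 = 2·27 + 1, so 5⁻¹ ≡ 11 (mod 27).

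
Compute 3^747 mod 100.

Successive squares of 3 mod 100: 3^1≡3, 3^2≡9, 3^4≡81, 3^8≡61, 3^16≡21, 3^32≡41, 3^64≡81, 3^128≡61, 3^256≡21, 3^512≡41.
Since 747 = 1 + 2 + 8 + 32 + 64 + 128 + 512 in binary, 3^747 ≡ 3·9·61·41·81·61·41 ≡ 87 (mod 100).

87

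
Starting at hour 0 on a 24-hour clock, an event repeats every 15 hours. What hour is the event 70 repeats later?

70·15 = 1050.
1050 − 43·24 = 18, so 1050 ≡ 18 (mod 24).
(0 + 18) mod 24 = 18.

18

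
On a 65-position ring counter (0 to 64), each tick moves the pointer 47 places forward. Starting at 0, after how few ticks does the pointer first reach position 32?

56

47⁻¹ ≡ 18 (mod 65) because 47·18 = 846 = 13·65 + 1.
So x ≡ 18·32 = 576 ≡ 56 (mod 65).
Check: 47·56 = 2632 = 40·65 + 32.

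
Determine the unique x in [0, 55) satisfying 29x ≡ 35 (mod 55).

29⁻¹ ≡ 19 (mod 55) because 29·19 = 551 = 10·55 + 1.
Multiplying both sides by 19: x ≡ 19·35 = 665 ≡ 5 (mod 55).
Check: 29·5 = 145 = 2·55 + 35.

5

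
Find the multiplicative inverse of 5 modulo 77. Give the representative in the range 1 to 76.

5·31 = 155 = 2·77 + 1, so 5⁻¹ ≡ 31 (mod 77).

31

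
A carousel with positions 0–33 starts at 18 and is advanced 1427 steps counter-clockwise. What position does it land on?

19

Dividing 1427 by 34 gives quotient 41 and remainder 33.
(18 − 33) mod 34 = 19.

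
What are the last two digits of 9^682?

81

Successive squares of 9 mod 100: 9^1≡9, 9^2≡81, 9^4≡61, 9^8≡21, 9^16≡41, 9^32≡81, 9^64≡61, 9^128≡21, 9^256≡41, 9^512≡81.
Since 682 = 2 + 8 + 32 + 128 + 512 in binary, 9^682 ≡ 81·21·81·21·81 ≡ 81 (mod 100).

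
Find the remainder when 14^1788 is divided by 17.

4

By repeated squaring mod 17: 14^1≡14, 14^2≡9, 14^4≡13, 14^8≡16, 14^16≡1, 14^32≡1, 14^64≡1, 14^128≡1, 14^256≡1, 14^512≡1, 14^1024≡1.
Since 1788 = 4 + 8 + 16 + 32 + 64 + 128 + 512 + 1024 in binary, 14^1788 ≡ 13·16·1·1·1·1·1·1 ≡ 4 (mod 17).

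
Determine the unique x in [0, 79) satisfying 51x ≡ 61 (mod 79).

51⁻¹ ≡ 31 (mod 79) because 51·31 = 1581 = 20·79 + 1.
Multiplying both sides by 31: x ≡ 31·61 = 1891 ≡ 74 (mod 79).

74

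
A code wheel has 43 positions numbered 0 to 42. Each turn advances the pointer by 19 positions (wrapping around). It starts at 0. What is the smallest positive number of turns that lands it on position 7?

23

19⁻¹ ≡ 34 (mod 43) because 19·34 = 646 = 15·43 + 1.
So x ≡ 34·7 = 238 ≡ 23 (mod 43).
Check: 19·23 = 437 = 10·43 + 7.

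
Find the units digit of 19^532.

Powers of 9 mod 10 repeat with period 2: 9, 1.
532 mod 2 = 0, so the last digit matches 9^2 = 1.

1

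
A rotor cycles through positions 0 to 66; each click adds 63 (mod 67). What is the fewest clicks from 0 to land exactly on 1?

63·50 = 3150 = 47·67 + 1, so 63⁻¹ ≡ 50 (mod 67).

50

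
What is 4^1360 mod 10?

Powers of 4 mod 10 repeat with period 2: 4, 6.
1360 leaves remainder 0 on division by 2, so 4^1360 ends in 6.

6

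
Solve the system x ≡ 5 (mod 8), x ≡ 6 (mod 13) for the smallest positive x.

x ≡ 5 (mod 8) gives x ∈ {5, 13, 21, 29, 37, 45}.
The first of these with x mod 13 = 6 is 45.

45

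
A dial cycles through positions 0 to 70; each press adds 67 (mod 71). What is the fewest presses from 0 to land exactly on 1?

53

71 = 1·67 + 4
67 = 16·4 + 3
4 = 1·3 + 1
3 = 3·1 + 0
Back-substituting gives 67·53 ≡ 1 (mod 71).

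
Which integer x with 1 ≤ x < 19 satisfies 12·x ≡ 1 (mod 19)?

8

19 = 1·12 + 7
12 = 1·7 + 5
7 = 1·5 + 2
5 = 2·2 + 1
2 = 2·1 + 0
Back-substituting gives 12·8 ≡ 1 (mod 19).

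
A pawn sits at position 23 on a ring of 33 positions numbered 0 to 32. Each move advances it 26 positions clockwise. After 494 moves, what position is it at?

30

494·26 = 12844.
12844 = 389·33 + 7, so 12844 mod 33 = 7.
(23 + 7) mod 33 = 30.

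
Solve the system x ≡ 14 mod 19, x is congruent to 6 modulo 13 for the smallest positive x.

71

x ≡ 6 (mod 13) gives x ∈ {6, 19, 32, 45, 58, 71}.
The first of these with x mod 19 = 14 is 71.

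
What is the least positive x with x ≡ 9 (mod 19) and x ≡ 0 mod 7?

28

x ≡ 0 (mod 7) gives x ∈ {0, 7, 14, 21, 28}.
The first of these with x mod 19 = 9 is 28.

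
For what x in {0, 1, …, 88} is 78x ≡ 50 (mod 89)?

44

The inverse of 78 mod 89 is 8 (since 78·8 = 624 ≡ 1).
So x ≡ 8·50 = 400 ≡ 44 (mod 89).
Check: 78·44 = 3432 = 38·89 + 50.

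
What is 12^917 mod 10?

Powers of 2 mod 10 repeat with period 4: 2, 4, 8, 6.
917 mod 4 = 1, so the last digit matches 2^1 = 2.

2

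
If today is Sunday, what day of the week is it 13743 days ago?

Friday

13743 − 1963·7 = 2, so 13743 ≡ 2 (mod 7).
Sunday − 2 days → Friday.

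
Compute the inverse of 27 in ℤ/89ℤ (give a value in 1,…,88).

33

27·33 = 891 = 10·89 + 1, so 27⁻¹ ≡ 33 (mod 89).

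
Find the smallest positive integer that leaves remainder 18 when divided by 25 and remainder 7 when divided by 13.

x ≡ 7 (mod 13) gives x ∈ {7, 20, 33, 46, 59, 72, 85, 98, …}.
The first of these with x mod 25 = 18 is 293.

293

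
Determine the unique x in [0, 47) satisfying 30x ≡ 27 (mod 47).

15

The inverse of 30 mod 47 is 11 (since 30·11 = 330 ≡ 1).
Multiplying both sides by 11: x ≡ 11·27 = 297 ≡ 15 (mod 47).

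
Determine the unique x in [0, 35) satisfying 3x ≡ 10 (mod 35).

15

3⁻¹ ≡ 12 (mod 35) because 3·12 = 36 = 1·35 + 1.
So x ≡ 12·10 = 120 ≡ 15 (mod 35).
Check: 3·15 = 45 = 1·35 + 10.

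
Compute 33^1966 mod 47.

32

Square-and-reduce mod 47: 33^1≡33, 33^2≡8, 33^4≡17, 33^8≡7, 33^16≡2, 33^32≡4, 33^64≡16, 33^128≡21, 33^256≡18, 33^512≡42, 33^1024≡25.
Since 1966 = 2 + 4 + 8 + 32 + 128 + 256 + 512 + 1024 in binary, 33^1966 ≡ 8·17·7·4·21·18·42·25 ≡ 32 (mod 47).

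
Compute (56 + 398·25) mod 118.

398·25 = 9950.
9950 mod 118 = 38 (since 84·118 = 9912).
(56 + 38) mod 118 = 94.

94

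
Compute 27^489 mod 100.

87

Successive squares of 27 mod 100: 27^1≡27, 27^2≡29, 27^4≡41, 27^8≡81, 27^16≡61, 27^32≡21, 27^64≡41, 27^128≡81, 27^256≡61.
489 = 1 + 8 + 32 + 64 + 128 + 256, so 27^489 ≡ 27·81·21·41·81·61 ≡ 87 (mod 100).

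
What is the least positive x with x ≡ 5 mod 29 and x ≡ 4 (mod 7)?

179

x ≡ 4 (mod 7) gives x ∈ {4, 11, 18, 25, 32, 39, 46, 53, …}.
The first of these with x mod 29 = 5 is 179.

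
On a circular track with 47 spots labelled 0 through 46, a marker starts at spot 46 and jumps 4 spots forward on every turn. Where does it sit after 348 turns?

28

348·4 = 1392.
Dividing 1392 by 47 gives quotient 29 and remainder 29.
(46 + 29) mod 47 = 28.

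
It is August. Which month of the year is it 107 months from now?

107 − 8·12 = 11, so 107 ≡ 11 (mod 12).
August + 11 months → July.

July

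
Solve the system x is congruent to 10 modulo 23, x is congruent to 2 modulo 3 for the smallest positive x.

56

x ≡ 2 (mod 3) gives x ∈ {2, 5, 8, 11, 14, 17, 20, 23, …}.
The first of these with x mod 23 = 10 is 56.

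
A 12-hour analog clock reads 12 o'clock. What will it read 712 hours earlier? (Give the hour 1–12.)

8

712 mod 12 = 4 (since 59·12 = 708).
12 − 4 → 8 on a 12-hour dial.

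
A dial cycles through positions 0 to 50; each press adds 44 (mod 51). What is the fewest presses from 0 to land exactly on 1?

44·29 = 1276 = 25·51 + 1, so 44⁻¹ ≡ 29 (mod 51).

29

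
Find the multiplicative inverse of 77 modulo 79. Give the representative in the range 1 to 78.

77·39 = 3003 = 38·79 + 1, so 77⁻¹ ≡ 39 (mod 79).

39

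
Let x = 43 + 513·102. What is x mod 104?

513·102 = 52326.
52326 mod 104 = 14 (since 503·104 = 52312).
(43 + 14) mod 104 = 57.

57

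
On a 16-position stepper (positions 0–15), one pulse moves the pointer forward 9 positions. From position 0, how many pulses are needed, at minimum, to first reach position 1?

16 = 1·9 + 7
9 = 1·7 + 2
7 = 3·2 + 1
2 = 2·1 + 0
Back-substituting gives 9·9 ≡ 1 (mod 16).

9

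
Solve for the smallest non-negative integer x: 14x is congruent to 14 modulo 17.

14⁻¹ ≡ 11 (mod 17) because 14·11 = 154 = 9·17 + 1.
Multiplying both sides by 11: x ≡ 11·14 = 154 ≡ 1 (mod 17).

1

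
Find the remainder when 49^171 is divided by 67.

9

Square-and-reduce mod 67: 49^1≡49, 49^2≡56, 49^4≡54, 49^8≡35, 49^16≡19, 49^32≡26, 49^64≡6, 49^128≡36.
Since 171 = 1 + 2 + 8 + 32 + 128 in binary, 49^171 ≡ 49·56·35·26·36 ≡ 9 (mod 67).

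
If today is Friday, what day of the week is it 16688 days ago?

16688 = 2384·7 + 0, so 16688 mod 7 = 0.
Friday − 0 days → Friday.

Friday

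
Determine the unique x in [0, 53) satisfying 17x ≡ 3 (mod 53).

22

17⁻¹ ≡ 25 (mod 53) because 17·25 = 425 = 8·53 + 1.
Multiplying both sides by 25: x ≡ 25·3 = 75 ≡ 22 (mod 53).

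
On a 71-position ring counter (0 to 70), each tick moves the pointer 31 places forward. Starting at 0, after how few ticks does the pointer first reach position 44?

6

The inverse of 31 mod 71 is 55 (since 31·55 = 1705 ≡ 1).
So x ≡ 55·44 = 2420 ≡ 6 (mod 71).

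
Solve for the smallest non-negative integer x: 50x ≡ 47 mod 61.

50⁻¹ ≡ 11 (mod 61) because 50·11 = 550 = 9·61 + 1.
Multiplying both sides by 11: x ≡ 11·47 = 517 ≡ 29 (mod 61).

29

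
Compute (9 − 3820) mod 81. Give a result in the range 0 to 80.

3820 = 47·81 + 13, so 3820 mod 81 = 13.
(9 − 13) mod 81 = 77.

77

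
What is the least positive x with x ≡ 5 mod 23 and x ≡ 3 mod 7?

x ≡ 3 (mod 7) gives x ∈ {3, 10, 17, 24, 31, 38, 45, 52, …}.
The first of these with x mod 23 = 5 is 143.

143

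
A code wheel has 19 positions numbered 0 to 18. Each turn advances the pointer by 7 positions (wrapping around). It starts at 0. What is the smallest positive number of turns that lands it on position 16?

7⁻¹ ≡ 11 (mod 19) because 7·11 = 77 = 4·19 + 1.
So x ≡ 11·16 = 176 ≡ 5 (mod 19).

5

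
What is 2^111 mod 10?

8

Last digits of 2^n: 2, 4, 8, 6 (period 4).
111 leaves remainder 3 on division by 4, so 2^111 ends in 8.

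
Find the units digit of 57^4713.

7

Last digits of 7^n: 7, 9, 3, 1 (period 4).
4713 leaves remainder 1 on division by 4, so 57^4713 ends in 7.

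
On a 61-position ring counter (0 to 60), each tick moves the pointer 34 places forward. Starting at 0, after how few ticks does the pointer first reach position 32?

44

The inverse of 34 mod 61 is 9 (since 34·9 = 306 ≡ 1).
Multiplying both sides by 9: x ≡ 9·32 = 288 ≡ 44 (mod 61).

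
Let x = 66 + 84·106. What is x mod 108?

6

84·106 = 8904.
8904 mod 108 = 48 (since 82·108 = 8856).
(66 + 48) mod 108 = 6.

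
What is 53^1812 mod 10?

1

The units digit of 53^n cycles with period 4: 3, 9, 7, 1, …
1812 mod 4 = 0, so the last digit matches 3^4 = 1.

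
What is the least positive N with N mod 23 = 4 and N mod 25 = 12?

487

x ≡ 4 (mod 23) gives x ∈ {4, 27, 50, 73, 96, 119, 142, 165, …}.
The first of these with x mod 25 = 12 is 487.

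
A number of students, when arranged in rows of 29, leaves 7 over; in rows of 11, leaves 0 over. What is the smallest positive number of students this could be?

297

x ≡ 0 (mod 11) gives x ∈ {0, 11, 22, 33, 44, 55, 66, 77, …}.
The first of these with x mod 29 = 7 is 297.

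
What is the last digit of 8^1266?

4

Last digits of 8^n: 8, 4, 2, 6 (period 4).
1266 leaves remainder 2 on division by 4, so 8^1266 ends in 4.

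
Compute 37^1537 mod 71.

Successive squares of 37 mod 71: 37^1≡37, 37^2≡20, 37^4≡45, 37^8≡37, 37^16≡20, 37^32≡45, 37^64≡37, 37^128≡20, 37^256≡45, 37^512≡37, 37^1024≡20.
1537 = 1 + 512 + 1024, so 37^1537 ≡ 37·37·20 ≡ 45 (mod 71).

45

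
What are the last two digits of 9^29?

89

By repeated squaring mod 100: 9^1≡9, 9^2≡81, 9^4≡61, 9^8≡21, 9^16≡41.
Since 29 = 1 + 4 + 8 + 16 in binary, 9^29 ≡ 9·61·21·41 ≡ 89 (mod 100).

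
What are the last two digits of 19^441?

Square-and-reduce mod 100: 19^1≡19, 19^2≡61, 19^4≡21, 19^8≡41, 19^16≡81, 19^32≡61, 19^64≡21, 19^128≡41, 19^256≡81.
Since 441 = 1 + 8 + 16 + 32 + 128 + 256 in binary, 19^441 ≡ 19·41·81·61·41·81 ≡ 19 (mod 100).

19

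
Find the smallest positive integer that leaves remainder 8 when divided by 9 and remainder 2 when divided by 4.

x ≡ 2 (mod 4) gives x ∈ {2, 6, 10, 14, 18, 22, 26}.
The first of these with x mod 9 = 8 is 26.

26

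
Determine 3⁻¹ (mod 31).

21

31 = 10·3 + 1
3 = 3·1 + 0
Back-substituting gives 3·21 ≡ 1 (mod 31).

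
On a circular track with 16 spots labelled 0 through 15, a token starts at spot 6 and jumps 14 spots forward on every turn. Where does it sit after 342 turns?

10

342·14 = 4788.
4788 = 299·16 + 4, so 4788 mod 16 = 4.
(6 + 4) mod 16 = 10.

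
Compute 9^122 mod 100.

Square-and-reduce mod 100: 9^1≡9, 9^2≡81, 9^4≡61, 9^8≡21, 9^16≡41, 9^32≡81, 9^64≡61.
Since 122 = 2 + 8 + 16 + 32 + 64 in binary, 9^122 ≡ 81·21·41·81·61 ≡ 81 (mod 100).

81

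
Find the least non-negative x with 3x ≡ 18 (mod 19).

3⁻¹ ≡ 13 (mod 19) because 3·13 = 39 = 2·19 + 1.
So x ≡ 13·18 = 234 ≡ 6 (mod 19).

6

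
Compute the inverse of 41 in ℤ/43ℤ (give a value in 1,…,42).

41·21 = 861 = 20·43 + 1, so 41⁻¹ ≡ 21 (mod 43).

21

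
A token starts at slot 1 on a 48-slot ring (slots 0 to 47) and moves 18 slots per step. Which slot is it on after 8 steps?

1

8·18 = 144.
144 mod 48 = 0 (since 3·48 = 144).
(1 + 0) mod 48 = 1.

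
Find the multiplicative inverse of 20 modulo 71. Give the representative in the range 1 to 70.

20·32 = 640 = 9·71 + 1, so 20⁻¹ ≡ 32 (mod 71).

32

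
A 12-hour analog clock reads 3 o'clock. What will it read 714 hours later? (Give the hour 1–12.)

9

714 − 59·12 = 6, so 714 ≡ 6 (mod 12).
3 + 6 → 9 on a 12-hour dial.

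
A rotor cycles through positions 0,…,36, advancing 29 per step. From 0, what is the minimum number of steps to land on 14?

26

29⁻¹ ≡ 23 (mod 37) because 29·23 = 667 = 18·37 + 1.
So x ≡ 23·14 = 322 ≡ 26 (mod 37).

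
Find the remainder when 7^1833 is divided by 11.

Successive squares of 7 mod 11: 7^1≡7, 7^2≡5, 7^4≡3, 7^8≡9, 7^16≡4, 7^32≡5, 7^64≡3, 7^128≡9, 7^256≡4, 7^512≡5, 7^1024≡3.
Since 1833 = 1 + 8 + 32 + 256 + 512 + 1024 in binary, 7^1833 ≡ 7·9·5·4·5·3 ≡ 2 (mod 11).

2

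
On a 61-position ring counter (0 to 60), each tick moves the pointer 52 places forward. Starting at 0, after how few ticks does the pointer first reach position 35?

The inverse of 52 mod 61 is 27 (since 52·27 = 1404 ≡ 1).
Multiplying both sides by 27: x ≡ 27·35 = 945 ≡ 30 (mod 61).
Check: 52·30 = 1560 = 25·61 + 35.

30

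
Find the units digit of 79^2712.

Last digits of 9^n: 9, 1 (period 2).
2712 leaves remainder 0 on division by 2, so 79^2712 ends in 1.

1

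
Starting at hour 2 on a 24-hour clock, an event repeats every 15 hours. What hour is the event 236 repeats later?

236·15 = 3540.
3540 − 147·24 = 12, so 3540 ≡ 12 (mod 24).
(2 + 12) mod 24 = 14.

14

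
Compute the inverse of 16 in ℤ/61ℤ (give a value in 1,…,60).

61 = 3·16 + 13
16 = 1·13 + 3
13 = 4·3 + 1
3 = 3·1 + 0
Back-substituting gives 16·42 ≡ 1 (mod 61).

42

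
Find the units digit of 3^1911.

Powers of 3 mod 10 repeat with period 4: 3, 9, 7, 1.
1911 leaves remainder 3 on division by 4, so 3^1911 ends in 7.

7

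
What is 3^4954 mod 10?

9

Powers of 3 mod 10 repeat with period 4: 3, 9, 7, 1.
4954 mod 4 = 2, so the last digit matches 3^2 = 9.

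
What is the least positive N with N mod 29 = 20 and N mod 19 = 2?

78

x ≡ 2 (mod 19) gives x ∈ {2, 21, 40, 59, 78}.
The first of these with x mod 29 = 20 is 78.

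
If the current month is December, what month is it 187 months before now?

May

187 mod 12 = 7 (since 15·12 = 180).
December − 7 months → May.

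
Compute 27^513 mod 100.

Square-and-reduce mod 100: 27^1≡27, 27^2≡29, 27^4≡41, 27^8≡81, 27^16≡61, 27^32≡21, 27^64≡41, 27^128≡81, 27^256≡61, 27^512≡21.
513 = 1 + 512, so 27^513 ≡ 27·21 ≡ 67 (mod 100).

67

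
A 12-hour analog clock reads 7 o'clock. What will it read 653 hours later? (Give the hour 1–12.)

Dividing 653 by 12 gives quotient 54 and remainder 5.
7 + 5 → 12 on a 12-hour dial.

12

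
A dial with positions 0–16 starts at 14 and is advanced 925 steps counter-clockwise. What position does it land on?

925 − 54·17 = 7, so 925 ≡ 7 (mod 17).
(14 − 7) mod 17 = 7.

7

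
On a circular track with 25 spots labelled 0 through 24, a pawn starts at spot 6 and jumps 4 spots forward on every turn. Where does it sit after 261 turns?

261·4 = 1044.
1044 = 41·25 + 19, so 1044 mod 25 = 19.
(6 + 19) mod 25 = 0.

0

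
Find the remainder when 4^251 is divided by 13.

10

Successive squares of 4 mod 13: 4^1≡4, 4^2≡3, 4^4≡9, 4^8≡3, 4^16≡9, 4^32≡3, 4^64≡9, 4^128≡3.
251 = 1 + 2 + 8 + 16 + 32 + 64 + 128, so 4^251 ≡ 4·3·3·9·3·9·3 ≡ 10 (mod 13).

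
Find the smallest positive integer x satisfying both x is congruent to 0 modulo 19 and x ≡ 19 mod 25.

x ≡ 0 (mod 19) gives x ∈ {0, 19}.
The first of these with x mod 25 = 19 is 19.

19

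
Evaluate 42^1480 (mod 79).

76

Successive squares of 42 mod 79: 42^1≡42, 42^2≡26, 42^4≡44, 42^8≡40, 42^16≡20, 42^32≡5, 42^64≡25, 42^128≡72, 42^256≡49, 42^512≡31, 42^1024≡13.
Since 1480 = 8 + 64 + 128 + 256 + 1024 in binary, 42^1480 ≡ 40·25·72·49·13 ≡ 76 (mod 79).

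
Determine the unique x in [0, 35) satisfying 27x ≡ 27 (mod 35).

27⁻¹ ≡ 13 (mod 35) because 27·13 = 351 = 10·35 + 1.
Multiplying both sides by 13: x ≡ 13·27 = 351 ≡ 1 (mod 35).

1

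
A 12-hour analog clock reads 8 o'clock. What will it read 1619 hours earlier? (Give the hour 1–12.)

1619 mod 12 = 11 (since 134·12 = 1608).
8 − 11 → 9 on a 12-hour dial.

9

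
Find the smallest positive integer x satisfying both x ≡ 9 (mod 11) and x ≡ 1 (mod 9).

x ≡ 1 (mod 9) gives x ∈ {1, 10, 19, 28, 37, 46, 55, 64}.
The first of these with x mod 11 = 9 is 64.

64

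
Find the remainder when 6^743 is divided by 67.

26

By repeated squaring mod 67: 6^1≡6, 6^2≡36, 6^4≡23, 6^8≡60, 6^16≡49, 6^32≡56, 6^64≡54, 6^128≡35, 6^256≡19, 6^512≡26.
743 = 1 + 2 + 4 + 32 + 64 + 128 + 512, so 6^743 ≡ 6·36·23·56·54·35·26 ≡ 26 (mod 67).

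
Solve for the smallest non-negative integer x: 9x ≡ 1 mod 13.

3

9⁻¹ ≡ 3 (mod 13) because 9·3 = 27 = 2·13 + 1.
Multiplying both sides by 3: x ≡ 3·1 = 3 ≡ 3 (mod 13).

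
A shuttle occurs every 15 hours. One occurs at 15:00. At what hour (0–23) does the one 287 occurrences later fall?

0

287·15 = 4305.
4305 − 179·24 = 9, so 4305 ≡ 9 (mod 24).
(15 + 9) mod 24 = 0.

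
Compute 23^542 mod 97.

By repeated squaring mod 97: 23^1≡23, 23^2≡44, 23^4≡93, 23^8≡16, 23^16≡62, 23^32≡61, 23^64≡35, 23^128≡61, 23^256≡35, 23^512≡61.
Since 542 = 2 + 4 + 8 + 16 + 512 in binary, 23^542 ≡ 44·93·16·62·61 ≡ 3 (mod 97).

3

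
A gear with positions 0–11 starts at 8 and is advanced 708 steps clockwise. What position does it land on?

708 = 59·12 + 0, so 708 mod 12 = 0.
(8 + 0) mod 12 = 8.

8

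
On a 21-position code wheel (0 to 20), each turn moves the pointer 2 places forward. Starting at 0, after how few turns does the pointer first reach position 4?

2

The inverse of 2 mod 21 is 11 (since 2·11 = 22 ≡ 1).
Multiplying both sides by 11: x ≡ 11·4 = 44 ≡ 2 (mod 21).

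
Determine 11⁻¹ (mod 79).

79 = 7·11 + 2
11 = 5·2 + 1
2 = 2·1 + 0
Back-substituting gives 11·36 ≡ 1 (mod 79).

36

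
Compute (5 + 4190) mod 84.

79

4190 mod 84 = 74 (since 49·84 = 4116).
(5 + 74) mod 84 = 79.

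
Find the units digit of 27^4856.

Powers of 7 mod 10 repeat with period 4: 7, 9, 3, 1.
4856 mod 4 = 0, so the last digit matches 7^4 = 1.

1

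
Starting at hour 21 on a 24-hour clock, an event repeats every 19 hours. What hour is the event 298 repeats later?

298·19 = 5662.
5662 − 235·24 = 22, so 5662 ≡ 22 (mod 24).
(21 + 22) mod 24 = 19.

19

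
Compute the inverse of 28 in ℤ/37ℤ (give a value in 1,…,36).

37 = 1·28 + 9
28 = 3·9 + 1
9 = 9·1 + 0
Back-substituting gives 28·4 ≡ 1 (mod 37).

4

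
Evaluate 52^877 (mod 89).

37

Square-and-reduce mod 89: 52^1≡52, 52^2≡34, 52^4≡88, 52^8≡1, 52^16≡1, 52^32≡1, 52^64≡1, 52^128≡1, 52^256≡1, 52^512≡1.
877 = 1 + 4 + 8 + 32 + 64 + 256 + 512, so 52^877 ≡ 52·88·1·1·1·1·1 ≡ 37 (mod 89).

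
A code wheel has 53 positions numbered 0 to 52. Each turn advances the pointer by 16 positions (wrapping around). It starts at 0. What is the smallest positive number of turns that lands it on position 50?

23

The inverse of 16 mod 53 is 10 (since 16·10 = 160 ≡ 1).
Multiplying both sides by 10: x ≡ 10·50 = 500 ≡ 23 (mod 53).
Check: 16·23 = 368 = 6·53 + 50.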